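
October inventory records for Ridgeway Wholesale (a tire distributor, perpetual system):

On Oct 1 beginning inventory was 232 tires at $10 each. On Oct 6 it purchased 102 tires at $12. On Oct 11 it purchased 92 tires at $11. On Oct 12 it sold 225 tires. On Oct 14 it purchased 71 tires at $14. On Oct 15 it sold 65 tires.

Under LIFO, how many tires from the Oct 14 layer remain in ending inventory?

6

Oct 12, 225 sold [LIFO — newest first]: 92 @ $11 + 102 @ $12 + 31 @ $10 = $2,546
Oct 15, 65 sold [LIFO — newest first]: 65 @ $14 = $910
Total COGS = $2,546 + $910 = $3,456
Ending inventory: 201 @ $10 + 6 @ $14 = $2,094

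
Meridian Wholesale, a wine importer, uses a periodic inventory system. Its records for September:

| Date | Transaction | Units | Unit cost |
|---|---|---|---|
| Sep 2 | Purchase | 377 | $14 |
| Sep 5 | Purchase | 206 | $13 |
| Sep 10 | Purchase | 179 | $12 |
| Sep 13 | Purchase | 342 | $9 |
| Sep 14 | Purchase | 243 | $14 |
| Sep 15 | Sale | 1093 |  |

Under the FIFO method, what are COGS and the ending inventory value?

COGS = $13,083; ending inventory = $3,501

Sep 15, 1093 sold [FIFO — oldest first]: 377 @ $14 + 206 @ $13 + 179 @ $12 + 331 @ $9 = $13,083
Ending inventory: 11 @ $9 + 243 @ $14 = $3,501
Check: goods available $16,584 = COGS $13,083 + ending $3,501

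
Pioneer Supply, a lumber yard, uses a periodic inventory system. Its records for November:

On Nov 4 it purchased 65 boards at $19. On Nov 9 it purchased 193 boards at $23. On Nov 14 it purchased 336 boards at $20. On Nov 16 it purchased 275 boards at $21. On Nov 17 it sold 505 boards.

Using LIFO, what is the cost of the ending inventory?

Nov 17, 505 sold [LIFO — newest first]: 275 @ $21 + 230 @ $20 = $10,375
Ending inventory: 65 @ $19 + 193 @ $23 + 106 @ $20 = $7,794
Check: goods available $18,169 = COGS $10,375 + ending $7,794

Ending inventory = $7,794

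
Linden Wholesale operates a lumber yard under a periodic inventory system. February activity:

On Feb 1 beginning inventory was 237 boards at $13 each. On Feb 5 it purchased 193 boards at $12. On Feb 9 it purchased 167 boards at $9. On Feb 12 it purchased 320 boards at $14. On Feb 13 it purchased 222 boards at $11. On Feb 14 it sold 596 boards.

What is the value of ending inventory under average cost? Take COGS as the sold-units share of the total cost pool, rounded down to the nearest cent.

Ending inventory = $6,589.42

Feb 14, sell 596: 596/1139 × $13,822.00 → $7,232.58
Ending inventory (cost pool remaining) = $6,589.42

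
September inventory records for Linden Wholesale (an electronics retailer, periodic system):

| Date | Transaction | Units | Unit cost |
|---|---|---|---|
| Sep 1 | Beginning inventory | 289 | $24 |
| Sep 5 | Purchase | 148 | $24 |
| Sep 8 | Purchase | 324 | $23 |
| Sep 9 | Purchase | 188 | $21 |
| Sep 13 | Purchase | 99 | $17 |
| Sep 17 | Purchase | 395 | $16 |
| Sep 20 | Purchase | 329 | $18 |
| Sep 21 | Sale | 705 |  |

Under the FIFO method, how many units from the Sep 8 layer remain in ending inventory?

56

Sep 21, 705 sold [FIFO — oldest first]: 289 @ $24 + 148 @ $24 + 268 @ $23 = $16,652
Ending inventory: 56 @ $23 + 188 @ $21 + 99 @ $17 + 395 @ $16 + 329 @ $18 = $19,161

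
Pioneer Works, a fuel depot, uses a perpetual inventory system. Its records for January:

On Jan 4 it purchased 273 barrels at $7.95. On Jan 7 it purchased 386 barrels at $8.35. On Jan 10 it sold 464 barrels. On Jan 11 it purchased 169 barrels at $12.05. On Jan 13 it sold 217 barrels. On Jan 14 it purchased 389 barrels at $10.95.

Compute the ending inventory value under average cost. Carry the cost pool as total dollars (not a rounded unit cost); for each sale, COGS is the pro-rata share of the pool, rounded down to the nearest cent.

Ending inventory = $5,726.48

After Jan 4: 273 on hand, pool $2,170.35 (≈ $7.9500 each)
After Jan 7: 659 on hand, pool $5,393.45 (≈ $8.1843 each)
Jan 10, sell 464: 464/659 × $5,393.45 → $3,797.51
After Jan 11: 364 on hand, pool $3,632.39 (≈ $9.9791 each)
Jan 13, sell 217: 217/364 × $3,632.39 → $2,165.46
After Jan 14: 536 on hand, pool $5,726.48 (≈ $10.6837 each)
Total COGS = $3,797.51 + $2,165.46 = $5,962.97
Ending inventory (cost pool remaining) = $5,726.48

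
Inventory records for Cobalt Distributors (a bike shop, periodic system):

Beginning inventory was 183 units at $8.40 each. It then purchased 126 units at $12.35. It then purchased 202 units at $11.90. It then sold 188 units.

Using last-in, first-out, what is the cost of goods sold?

COGS = $2,237.20

Sale 1 (188) [LIFO — newest first]: 188 @ $11.90 = $2,237.20
Ending inventory: 183 @ $8.40 + 126 @ $12.35 + 14 @ $11.90 = $3,259.90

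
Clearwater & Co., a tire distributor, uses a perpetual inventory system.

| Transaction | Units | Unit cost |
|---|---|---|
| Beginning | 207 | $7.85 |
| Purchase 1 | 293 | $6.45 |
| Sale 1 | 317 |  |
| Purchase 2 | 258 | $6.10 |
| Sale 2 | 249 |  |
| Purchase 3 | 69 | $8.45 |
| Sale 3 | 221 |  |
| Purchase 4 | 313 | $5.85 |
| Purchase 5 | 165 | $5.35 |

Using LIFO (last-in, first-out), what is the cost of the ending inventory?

Sale 1 (317) [LIFO — newest first]: 293 @ $6.45 + 24 @ $7.85 = $2,078.25
Sale 2 (249) [LIFO — newest first]: 249 @ $6.10 = $1,518.90
Sale 3 (221) [LIFO — newest first]: 69 @ $8.45 + 9 @ $6.10 + 143 @ $7.85 = $1,760.50
Total COGS = $2,078.25 + $1,518.90 + $1,760.50 = $5,357.65
Ending inventory: 40 @ $7.85 + 313 @ $5.85 + 165 @ $5.35 = $3,027.80

Ending inventory = $3,027.80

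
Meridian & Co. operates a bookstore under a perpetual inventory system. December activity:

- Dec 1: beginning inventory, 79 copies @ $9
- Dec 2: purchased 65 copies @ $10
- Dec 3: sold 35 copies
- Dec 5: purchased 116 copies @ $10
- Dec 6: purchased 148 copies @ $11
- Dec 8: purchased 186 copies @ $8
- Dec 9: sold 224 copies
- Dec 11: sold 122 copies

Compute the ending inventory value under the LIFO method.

Ending inventory = $2,051

Dec 3, 35 sold [LIFO — newest first]: 35 @ $10 = $350
Dec 9, 224 sold [LIFO — newest first]: 186 @ $8 + 38 @ $11 = $1,906
Dec 11, 122 sold [LIFO — newest first]: 110 @ $11 + 12 @ $10 = $1,330
Total COGS = $350 + $1,906 + $1,330 = $3,586
Ending inventory: 79 @ $9 + 30 @ $10 + 104 @ $10 = $2,051
Check: goods available $5,637 = COGS $3,586 + ending $2,051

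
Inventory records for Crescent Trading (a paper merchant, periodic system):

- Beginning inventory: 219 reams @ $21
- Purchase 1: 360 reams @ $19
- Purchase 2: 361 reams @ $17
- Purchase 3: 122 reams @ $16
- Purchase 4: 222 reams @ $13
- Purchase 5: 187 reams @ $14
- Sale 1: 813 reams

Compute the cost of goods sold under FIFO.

COGS = $15,417

Sale 1 (813) [FIFO — oldest first]: 219 @ $21 + 360 @ $19 + 234 @ $17 = $15,417
Ending inventory: 127 @ $17 + 122 @ $16 + 222 @ $13 + 187 @ $14 = $9,615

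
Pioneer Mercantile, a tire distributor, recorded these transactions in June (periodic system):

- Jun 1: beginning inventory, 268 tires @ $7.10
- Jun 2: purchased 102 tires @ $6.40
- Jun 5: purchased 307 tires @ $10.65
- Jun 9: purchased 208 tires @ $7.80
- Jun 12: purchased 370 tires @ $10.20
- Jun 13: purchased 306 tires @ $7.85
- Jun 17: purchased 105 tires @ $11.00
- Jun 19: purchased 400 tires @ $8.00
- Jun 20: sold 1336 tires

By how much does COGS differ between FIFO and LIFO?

$117.30

FIFO COGS: 268 @ $7.10 + 102 @ $6.40 + 307 @ $10.65 + 208 @ $7.80 + 370 @ $10.20 + 81 @ $7.85 = $11,857.40
LIFO COGS: 400 @ $8.00 + 105 @ $11.00 + 306 @ $7.85 + 370 @ $10.20 + 155 @ $7.80 = $11,740.10
Difference = |$11,857.40 − $11,740.10| = $117.30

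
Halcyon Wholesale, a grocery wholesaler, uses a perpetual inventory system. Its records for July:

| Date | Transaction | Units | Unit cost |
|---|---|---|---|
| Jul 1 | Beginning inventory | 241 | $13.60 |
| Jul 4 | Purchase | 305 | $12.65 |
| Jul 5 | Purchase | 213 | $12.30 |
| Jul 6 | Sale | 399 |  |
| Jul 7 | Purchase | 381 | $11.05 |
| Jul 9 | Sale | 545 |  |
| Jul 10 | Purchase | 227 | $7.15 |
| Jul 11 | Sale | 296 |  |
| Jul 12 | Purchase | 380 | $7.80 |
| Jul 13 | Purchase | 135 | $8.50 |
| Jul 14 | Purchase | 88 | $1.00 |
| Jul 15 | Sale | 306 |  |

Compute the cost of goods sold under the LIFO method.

COGS = $15,744.55

Jul 6, 399 sold [LIFO — newest first]: 213 @ $12.30 + 186 @ $12.65 = $4,972.80
Jul 9, 545 sold [LIFO — newest first]: 381 @ $11.05 + 119 @ $12.65 + 45 @ $13.60 = $6,327.40
Jul 11, 296 sold [LIFO — newest first]: 227 @ $7.15 + 69 @ $13.60 = $2,561.45
Jul 15, 306 sold [LIFO — newest first]: 88 @ $1.00 + 135 @ $8.50 + 83 @ $7.80 = $1,882.90
Total COGS = $4,972.80 + $6,327.40 + $2,561.45 + $1,882.90 = $15,744.55
Ending inventory: 127 @ $13.60 + 297 @ $7.80 = $4,043.80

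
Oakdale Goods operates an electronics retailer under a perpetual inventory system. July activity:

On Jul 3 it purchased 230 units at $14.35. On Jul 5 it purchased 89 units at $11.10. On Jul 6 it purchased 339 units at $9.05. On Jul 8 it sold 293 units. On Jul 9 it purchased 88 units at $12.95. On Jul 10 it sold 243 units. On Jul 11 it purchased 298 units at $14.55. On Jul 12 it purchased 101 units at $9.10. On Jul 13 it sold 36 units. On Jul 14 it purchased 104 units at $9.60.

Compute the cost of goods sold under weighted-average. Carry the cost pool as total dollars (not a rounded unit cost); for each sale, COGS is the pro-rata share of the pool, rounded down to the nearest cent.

COGS = $6,529.65

After Jul 3: 230 on hand, pool $3,300.50 (≈ $14.3500 each)
After Jul 5: 319 on hand, pool $4,288.40 (≈ $13.4433 each)
After Jul 6: 658 on hand, pool $7,356.35 (≈ $11.1799 each)
Jul 8, sell 293: 293/658 × $7,356.35 → $3,275.69
After Jul 9: 453 on hand, pool $5,220.26 (≈ $11.5238 each)
Jul 10, sell 243: 243/453 × $5,220.26 → $2,800.27
After Jul 11: 508 on hand, pool $6,755.89 (≈ $13.2990 each)
After Jul 12: 609 on hand, pool $7,674.99 (≈ $12.6026 each)
Jul 13, sell 36: 36/609 × $7,674.99 → $453.69
After Jul 14: 677 on hand, pool $8,219.70 (≈ $12.1414 each)
Total COGS = $3,275.69 + $2,800.27 + $453.69 = $6,529.65
Ending inventory (cost pool remaining) = $8,219.70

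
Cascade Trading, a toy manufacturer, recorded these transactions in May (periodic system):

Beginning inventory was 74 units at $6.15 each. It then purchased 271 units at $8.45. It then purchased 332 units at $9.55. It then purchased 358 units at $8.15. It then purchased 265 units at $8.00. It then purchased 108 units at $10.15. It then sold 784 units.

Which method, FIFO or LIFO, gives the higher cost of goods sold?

FIFO

FIFO COGS: 74 @ $6.15 + 271 @ $8.45 + 332 @ $9.55 + 107 @ $8.15 = $6,787.70
LIFO COGS: 108 @ $10.15 + 265 @ $8.00 + 358 @ $8.15 + 53 @ $9.55 = $6,640.05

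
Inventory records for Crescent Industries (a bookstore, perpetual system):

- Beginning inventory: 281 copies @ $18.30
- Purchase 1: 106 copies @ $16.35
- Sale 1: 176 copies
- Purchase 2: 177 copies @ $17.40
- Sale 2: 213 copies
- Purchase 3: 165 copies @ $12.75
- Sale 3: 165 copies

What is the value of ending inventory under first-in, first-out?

Ending inventory = $2,277.75

Sale 1 (176) [FIFO — oldest first]: 176 @ $18.30 = $3,220.80
Sale 2 (213) [FIFO — oldest first]: 105 @ $18.30 + 106 @ $16.35 + 2 @ $17.40 = $3,689.40
Sale 3 (165) [FIFO — oldest first]: 165 @ $17.40 = $2,871.00
Total COGS = $3,220.80 + $3,689.40 + $2,871.00 = $9,781.20
Ending inventory: 10 @ $17.40 + 165 @ $12.75 = $2,277.75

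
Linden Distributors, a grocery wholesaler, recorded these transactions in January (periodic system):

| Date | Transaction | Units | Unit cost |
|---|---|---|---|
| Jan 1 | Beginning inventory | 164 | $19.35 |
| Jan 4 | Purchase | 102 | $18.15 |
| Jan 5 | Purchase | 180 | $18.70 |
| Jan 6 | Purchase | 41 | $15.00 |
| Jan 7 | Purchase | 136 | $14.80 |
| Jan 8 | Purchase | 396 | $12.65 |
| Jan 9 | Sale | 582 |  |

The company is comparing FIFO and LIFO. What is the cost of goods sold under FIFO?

COGS = $10,411.70

FIFO COGS: 164 @ $19.35 + 102 @ $18.15 + 180 @ $18.70 + 41 @ $15.00 + 95 @ $14.80 = $10,411.70
LIFO COGS: 396 @ $12.65 + 136 @ $14.80 + 41 @ $15.00 + 9 @ $18.70 = $7,805.50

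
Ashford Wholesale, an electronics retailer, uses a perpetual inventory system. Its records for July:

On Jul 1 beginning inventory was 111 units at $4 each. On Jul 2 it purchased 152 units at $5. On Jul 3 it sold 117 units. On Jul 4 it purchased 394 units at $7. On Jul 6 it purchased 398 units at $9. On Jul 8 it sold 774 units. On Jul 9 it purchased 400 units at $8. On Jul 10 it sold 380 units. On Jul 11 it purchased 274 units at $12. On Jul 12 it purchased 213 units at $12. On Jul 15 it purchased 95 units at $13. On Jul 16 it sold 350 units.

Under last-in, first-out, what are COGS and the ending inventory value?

COGS = $14,134; ending inventory = $3,689

Jul 3, 117 sold [LIFO — newest first]: 117 @ $5 = $585
Jul 8, 774 sold [LIFO — newest first]: 398 @ $9 + 376 @ $7 = $6,214
Jul 10, 380 sold [LIFO — newest first]: 380 @ $8 = $3,040
Jul 16, 350 sold [LIFO — newest first]: 95 @ $13 + 213 @ $12 + 42 @ $12 = $4,295
Total COGS = $585 + $6,214 + $3,040 + $4,295 = $14,134
Ending inventory: 111 @ $4 + 35 @ $5 + 18 @ $7 + 20 @ $8 + 232 @ $12 = $3,689
Check: goods available $17,823 = COGS $14,134 + ending $3,689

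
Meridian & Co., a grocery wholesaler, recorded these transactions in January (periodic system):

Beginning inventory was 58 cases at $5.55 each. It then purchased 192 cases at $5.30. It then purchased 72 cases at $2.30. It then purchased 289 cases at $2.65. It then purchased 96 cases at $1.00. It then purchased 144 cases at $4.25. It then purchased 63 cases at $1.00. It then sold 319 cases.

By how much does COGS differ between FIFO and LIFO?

$684.80

FIFO COGS: 58 @ $5.55 + 192 @ $5.30 + 69 @ $2.30 = $1,498.20
LIFO COGS: 63 @ $1.00 + 144 @ $4.25 + 96 @ $1.00 + 16 @ $2.65 = $813.40
Difference = |$1,498.20 − $813.40| = $684.80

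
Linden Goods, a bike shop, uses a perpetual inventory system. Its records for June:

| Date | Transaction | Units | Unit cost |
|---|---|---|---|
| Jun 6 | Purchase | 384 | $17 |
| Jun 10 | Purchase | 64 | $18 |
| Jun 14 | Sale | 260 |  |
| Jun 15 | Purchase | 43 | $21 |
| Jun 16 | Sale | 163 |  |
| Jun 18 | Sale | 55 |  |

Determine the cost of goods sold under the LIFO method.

Jun 14, 260 sold [LIFO — newest first]: 64 @ $18 + 196 @ $17 = $4,484
Jun 16, 163 sold [LIFO — newest first]: 43 @ $21 + 120 @ $17 = $2,943
Jun 18, 55 sold [LIFO — newest first]: 55 @ $17 = $935
Total COGS = $4,484 + $2,943 + $935 = $8,362
Ending inventory: 13 @ $17 = $221

COGS = $8,362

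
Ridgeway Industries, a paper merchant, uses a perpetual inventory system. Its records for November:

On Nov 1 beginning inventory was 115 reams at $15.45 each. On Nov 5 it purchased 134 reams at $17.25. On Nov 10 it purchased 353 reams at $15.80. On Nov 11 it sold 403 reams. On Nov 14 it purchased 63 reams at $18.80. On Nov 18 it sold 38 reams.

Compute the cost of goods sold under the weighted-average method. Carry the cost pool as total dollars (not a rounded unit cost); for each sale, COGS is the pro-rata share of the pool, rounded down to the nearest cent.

After Nov 1: 115 on hand, pool $1,776.75 (≈ $15.4500 each)
After Nov 5: 249 on hand, pool $4,088.25 (≈ $16.4187 each)
After Nov 10: 602 on hand, pool $9,665.65 (≈ $16.0559 each)
Nov 11, sell 403: 403/602 × $9,665.65 → $6,470.52
After Nov 14: 262 on hand, pool $4,379.53 (≈ $16.7158 each)
Nov 18, sell 38: 38/262 × $4,379.53 → $635.19
Total COGS = $6,470.52 + $635.19 = $7,105.71
Ending inventory (cost pool remaining) = $3,744.34

COGS = $7,105.71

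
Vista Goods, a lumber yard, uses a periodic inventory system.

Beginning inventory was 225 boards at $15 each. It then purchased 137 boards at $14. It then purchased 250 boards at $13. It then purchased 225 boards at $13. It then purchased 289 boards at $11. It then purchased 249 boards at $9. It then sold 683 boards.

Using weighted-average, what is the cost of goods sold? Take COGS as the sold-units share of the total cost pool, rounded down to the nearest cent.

Sale 1, sell 683: 683/1375 × $16,888.00 → $8,388.73
Ending inventory (cost pool remaining) = $8,499.27

COGS = $8,388.73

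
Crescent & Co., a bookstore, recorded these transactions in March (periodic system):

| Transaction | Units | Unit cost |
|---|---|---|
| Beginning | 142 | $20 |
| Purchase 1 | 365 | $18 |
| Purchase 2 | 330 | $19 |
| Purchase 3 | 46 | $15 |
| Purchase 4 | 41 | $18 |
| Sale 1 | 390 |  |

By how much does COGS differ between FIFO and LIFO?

$119

FIFO COGS: 142 @ $20 + 248 @ $18 = $7,304
LIFO COGS: 41 @ $18 + 46 @ $15 + 303 @ $19 = $7,185
Difference = |$7,304 − $7,185| = $119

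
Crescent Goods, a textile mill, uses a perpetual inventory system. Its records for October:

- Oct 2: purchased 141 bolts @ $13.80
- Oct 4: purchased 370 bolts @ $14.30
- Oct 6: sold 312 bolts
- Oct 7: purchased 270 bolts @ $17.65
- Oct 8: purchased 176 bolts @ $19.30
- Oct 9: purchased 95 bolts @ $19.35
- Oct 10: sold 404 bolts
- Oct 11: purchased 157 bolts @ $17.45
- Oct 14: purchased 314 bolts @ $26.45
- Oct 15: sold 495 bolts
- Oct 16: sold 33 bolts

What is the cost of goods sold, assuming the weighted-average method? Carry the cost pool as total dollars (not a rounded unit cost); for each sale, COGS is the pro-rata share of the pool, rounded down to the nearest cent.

COGS = $22,451.51

After Oct 2: 141 on hand, pool $1,945.80 (≈ $13.8000 each)
After Oct 4: 511 on hand, pool $7,236.80 (≈ $14.1620 each)
Oct 6, sell 312: 312/511 × $7,236.80 → $4,418.55
After Oct 7: 469 on hand, pool $7,583.75 (≈ $16.1700 each)
After Oct 8: 645 on hand, pool $10,980.55 (≈ $17.0241 each)
After Oct 9: 740 on hand, pool $12,818.80 (≈ $17.3227 each)
Oct 10, sell 404: 404/740 × $12,818.80 → $6,998.37
After Oct 11: 493 on hand, pool $8,560.08 (≈ $17.3632 each)
After Oct 14: 807 on hand, pool $16,865.38 (≈ $20.8989 each)
Oct 15, sell 495: 495/807 × $16,865.38 → $10,344.93
Oct 16, sell 33: 33/312 × $6,520.45 → $689.66
Total COGS = $4,418.55 + $6,998.37 + $10,344.93 + $689.66 = $22,451.51
Ending inventory (cost pool remaining) = $5,830.79
Check: goods available $28,282.30 = COGS $22,451.51 + ending $5,830.79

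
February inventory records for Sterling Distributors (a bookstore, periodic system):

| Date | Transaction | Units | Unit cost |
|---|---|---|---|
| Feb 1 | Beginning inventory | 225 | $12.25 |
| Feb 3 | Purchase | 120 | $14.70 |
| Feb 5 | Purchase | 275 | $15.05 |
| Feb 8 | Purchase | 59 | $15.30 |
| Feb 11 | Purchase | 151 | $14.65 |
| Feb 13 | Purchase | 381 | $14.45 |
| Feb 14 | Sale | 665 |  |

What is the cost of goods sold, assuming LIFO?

COGS = $9,734.00

Feb 14, 665 sold [LIFO — newest first]: 381 @ $14.45 + 151 @ $14.65 + 59 @ $15.30 + 74 @ $15.05 = $9,734.00
Ending inventory: 225 @ $12.25 + 120 @ $14.70 + 201 @ $15.05 = $7,545.30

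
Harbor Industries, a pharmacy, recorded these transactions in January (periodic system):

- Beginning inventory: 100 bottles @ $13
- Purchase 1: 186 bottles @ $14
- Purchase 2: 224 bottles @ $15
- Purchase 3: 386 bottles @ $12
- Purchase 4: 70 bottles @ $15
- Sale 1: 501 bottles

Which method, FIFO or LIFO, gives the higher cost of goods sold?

FIFO COGS: 100 @ $13 + 186 @ $14 + 215 @ $15 = $7,129
LIFO COGS: 70 @ $15 + 386 @ $12 + 45 @ $15 = $6,357

FIFO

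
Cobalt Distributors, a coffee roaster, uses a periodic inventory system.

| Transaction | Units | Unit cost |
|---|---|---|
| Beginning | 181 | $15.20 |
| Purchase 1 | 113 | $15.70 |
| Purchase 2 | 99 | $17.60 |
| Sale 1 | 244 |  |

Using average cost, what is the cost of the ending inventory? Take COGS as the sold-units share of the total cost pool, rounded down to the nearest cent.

Ending inventory = $2,376.31

Sale 1, sell 244: 244/393 × $6,267.70 → $3,891.39
Ending inventory (cost pool remaining) = $2,376.31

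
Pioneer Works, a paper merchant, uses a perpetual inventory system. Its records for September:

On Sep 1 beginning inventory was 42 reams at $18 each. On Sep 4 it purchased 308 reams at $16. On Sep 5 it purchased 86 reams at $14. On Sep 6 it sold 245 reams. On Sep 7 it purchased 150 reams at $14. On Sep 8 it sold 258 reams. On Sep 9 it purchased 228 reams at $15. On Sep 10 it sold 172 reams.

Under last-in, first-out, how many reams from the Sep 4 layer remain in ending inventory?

Sep 6, 245 sold [LIFO — newest first]: 86 @ $14 + 159 @ $16 = $3,748
Sep 8, 258 sold [LIFO — newest first]: 150 @ $14 + 108 @ $16 = $3,828
Sep 10, 172 sold [LIFO — newest first]: 172 @ $15 = $2,580
Total COGS = $3,748 + $3,828 + $2,580 = $10,156
Ending inventory: 42 @ $18 + 41 @ $16 + 56 @ $15 = $2,252

41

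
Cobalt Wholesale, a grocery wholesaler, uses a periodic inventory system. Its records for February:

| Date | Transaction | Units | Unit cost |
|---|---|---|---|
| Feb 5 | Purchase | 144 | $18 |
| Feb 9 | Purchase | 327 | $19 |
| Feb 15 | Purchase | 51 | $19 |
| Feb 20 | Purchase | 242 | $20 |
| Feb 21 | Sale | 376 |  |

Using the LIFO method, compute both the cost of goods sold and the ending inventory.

COGS = $7,386; ending inventory = $7,228

Feb 21, 376 sold [LIFO — newest first]: 242 @ $20 + 51 @ $19 + 83 @ $19 = $7,386
Ending inventory: 144 @ $18 + 244 @ $19 = $7,228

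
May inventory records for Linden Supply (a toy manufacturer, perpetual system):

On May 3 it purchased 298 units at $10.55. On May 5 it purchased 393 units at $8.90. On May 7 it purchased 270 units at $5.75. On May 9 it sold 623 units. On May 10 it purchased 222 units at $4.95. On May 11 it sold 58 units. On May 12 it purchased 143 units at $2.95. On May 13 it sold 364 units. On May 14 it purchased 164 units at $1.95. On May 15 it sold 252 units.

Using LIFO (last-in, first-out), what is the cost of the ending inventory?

May 9, 623 sold [LIFO — newest first]: 270 @ $5.75 + 353 @ $8.90 = $4,694.20
May 11, 58 sold [LIFO — newest first]: 58 @ $4.95 = $287.10
May 13, 364 sold [LIFO — newest first]: 143 @ $2.95 + 164 @ $4.95 + 40 @ $8.90 + 17 @ $10.55 = $1,769.00
May 15, 252 sold [LIFO — newest first]: 164 @ $1.95 + 88 @ $10.55 = $1,248.20
Total COGS = $4,694.20 + $287.10 + $1,769.00 + $1,248.20 = $7,998.50
Ending inventory: 193 @ $10.55 = $2,036.15
Check: goods available $10,034.65 = COGS $7,998.50 + ending $2,036.15

Ending inventory = $2,036.15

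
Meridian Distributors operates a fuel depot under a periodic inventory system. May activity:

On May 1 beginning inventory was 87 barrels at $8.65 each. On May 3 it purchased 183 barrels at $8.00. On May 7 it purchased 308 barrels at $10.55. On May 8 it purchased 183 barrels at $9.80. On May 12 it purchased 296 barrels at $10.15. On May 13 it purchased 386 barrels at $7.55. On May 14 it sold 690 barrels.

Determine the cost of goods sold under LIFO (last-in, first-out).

May 14, 690 sold [LIFO — newest first]: 386 @ $7.55 + 296 @ $10.15 + 8 @ $9.80 = $5,997.10
Ending inventory: 87 @ $8.65 + 183 @ $8.00 + 308 @ $10.55 + 175 @ $9.80 = $7,180.95

COGS = $5,997.10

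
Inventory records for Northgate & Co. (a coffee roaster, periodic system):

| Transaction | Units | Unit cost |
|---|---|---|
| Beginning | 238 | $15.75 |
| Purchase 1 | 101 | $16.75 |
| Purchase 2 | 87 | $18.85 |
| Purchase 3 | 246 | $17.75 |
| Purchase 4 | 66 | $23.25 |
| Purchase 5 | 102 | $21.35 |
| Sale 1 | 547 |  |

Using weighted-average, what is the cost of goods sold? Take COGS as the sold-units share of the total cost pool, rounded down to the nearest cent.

COGS = $9,871.33

Sale 1, sell 547: 547/840 × $15,158.90 → $9,871.33
Ending inventory (cost pool remaining) = $5,287.57
Check: goods available $15,158.90 = COGS $9,871.33 + ending $5,287.57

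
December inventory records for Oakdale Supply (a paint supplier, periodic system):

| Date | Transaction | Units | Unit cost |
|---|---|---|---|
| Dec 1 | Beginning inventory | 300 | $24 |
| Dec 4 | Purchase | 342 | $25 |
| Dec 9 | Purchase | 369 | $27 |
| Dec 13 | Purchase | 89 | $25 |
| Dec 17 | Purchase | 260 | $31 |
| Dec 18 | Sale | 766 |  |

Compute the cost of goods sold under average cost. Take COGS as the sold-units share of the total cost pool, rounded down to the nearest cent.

Dec 18, sell 766: 766/1360 × $35,998.00 → $20,275.34
Ending inventory (cost pool remaining) = $15,722.66

COGS = $20,275.34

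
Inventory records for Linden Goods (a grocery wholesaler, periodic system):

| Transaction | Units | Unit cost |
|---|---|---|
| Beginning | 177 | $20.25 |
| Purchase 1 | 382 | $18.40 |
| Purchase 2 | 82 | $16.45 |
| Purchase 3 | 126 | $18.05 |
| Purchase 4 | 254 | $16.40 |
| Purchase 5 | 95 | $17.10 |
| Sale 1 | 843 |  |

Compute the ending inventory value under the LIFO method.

Sale 1 (843) [LIFO — newest first]: 95 @ $17.10 + 254 @ $16.40 + 126 @ $18.05 + 82 @ $16.45 + 286 @ $18.40 = $14,675.70
Ending inventory: 177 @ $20.25 + 96 @ $18.40 = $5,350.65

Ending inventory = $5,350.65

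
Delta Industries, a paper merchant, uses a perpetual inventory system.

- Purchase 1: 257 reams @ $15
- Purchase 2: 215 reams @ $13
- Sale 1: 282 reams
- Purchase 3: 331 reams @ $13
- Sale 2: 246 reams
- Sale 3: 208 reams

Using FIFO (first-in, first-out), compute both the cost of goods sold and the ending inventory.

COGS = $10,082; ending inventory = $871

Sale 1 (282) [FIFO — oldest first]: 257 @ $15 + 25 @ $13 = $4,180
Sale 2 (246) [FIFO — oldest first]: 190 @ $13 + 56 @ $13 = $3,198
Sale 3 (208) [FIFO — oldest first]: 208 @ $13 = $2,704
Total COGS = $4,180 + $3,198 + $2,704 = $10,082
Ending inventory: 67 @ $13 = $871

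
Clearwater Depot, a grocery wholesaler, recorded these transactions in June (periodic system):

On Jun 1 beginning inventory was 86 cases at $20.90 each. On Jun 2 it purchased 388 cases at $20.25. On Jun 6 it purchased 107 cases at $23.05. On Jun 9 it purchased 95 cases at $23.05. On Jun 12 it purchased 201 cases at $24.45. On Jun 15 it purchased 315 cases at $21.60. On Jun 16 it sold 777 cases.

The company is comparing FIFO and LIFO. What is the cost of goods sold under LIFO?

COGS = $17,569.30

FIFO COGS: 86 @ $20.90 + 388 @ $20.25 + 107 @ $23.05 + 95 @ $23.05 + 101 @ $24.45 = $16,779.95
LIFO COGS: 315 @ $21.60 + 201 @ $24.45 + 95 @ $23.05 + 107 @ $23.05 + 59 @ $20.25 = $17,569.30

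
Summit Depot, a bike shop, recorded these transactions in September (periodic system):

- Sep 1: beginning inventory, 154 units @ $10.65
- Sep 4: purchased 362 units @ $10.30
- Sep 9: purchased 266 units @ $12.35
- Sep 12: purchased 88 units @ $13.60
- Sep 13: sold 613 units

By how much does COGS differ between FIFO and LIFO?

$582.95

FIFO COGS: 154 @ $10.65 + 362 @ $10.30 + 97 @ $12.35 = $6,566.65
LIFO COGS: 88 @ $13.60 + 266 @ $12.35 + 259 @ $10.30 = $7,149.60
Difference = |$6,566.65 − $7,149.60| = $582.95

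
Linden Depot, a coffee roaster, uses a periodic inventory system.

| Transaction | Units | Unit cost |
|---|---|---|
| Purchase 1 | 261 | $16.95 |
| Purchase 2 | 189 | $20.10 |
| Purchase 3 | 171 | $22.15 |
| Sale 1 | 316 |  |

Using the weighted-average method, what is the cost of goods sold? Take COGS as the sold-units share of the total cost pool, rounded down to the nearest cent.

COGS = $6,111.62

Sale 1, sell 316: 316/621 × $12,010.50 → $6,111.62
Ending inventory (cost pool remaining) = $5,898.88
Check: goods available $12,010.50 = COGS $6,111.62 + ending $5,898.88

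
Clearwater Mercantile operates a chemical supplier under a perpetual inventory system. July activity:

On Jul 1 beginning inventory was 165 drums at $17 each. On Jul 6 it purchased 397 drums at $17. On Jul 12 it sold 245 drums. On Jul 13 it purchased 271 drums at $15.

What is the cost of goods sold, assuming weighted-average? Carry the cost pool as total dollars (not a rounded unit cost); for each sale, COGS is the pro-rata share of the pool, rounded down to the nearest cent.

After Jul 1: 165 on hand, pool $2,805.00 (≈ $17.0000 each)
After Jul 6: 562 on hand, pool $9,554.00 (≈ $17.0000 each)
Jul 12, sell 245: 245/562 × $9,554.00 → $4,165.00
After Jul 13: 588 on hand, pool $9,454.00 (≈ $16.0782 each)
Ending inventory (cost pool remaining) = $9,454.00
Check: goods available $13,619.00 = COGS $4,165.00 + ending $9,454.00

COGS = $4,165.00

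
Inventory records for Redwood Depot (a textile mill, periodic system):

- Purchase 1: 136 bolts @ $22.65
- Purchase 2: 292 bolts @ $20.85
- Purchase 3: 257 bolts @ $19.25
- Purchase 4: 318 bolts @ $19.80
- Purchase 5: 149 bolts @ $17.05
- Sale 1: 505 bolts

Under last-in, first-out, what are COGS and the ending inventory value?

Sale 1 (505) [LIFO — newest first]: 149 @ $17.05 + 318 @ $19.80 + 38 @ $19.25 = $9,568.35
Ending inventory: 136 @ $22.65 + 292 @ $20.85 + 219 @ $19.25 = $13,384.35

COGS = $9,568.35; ending inventory = $13,384.35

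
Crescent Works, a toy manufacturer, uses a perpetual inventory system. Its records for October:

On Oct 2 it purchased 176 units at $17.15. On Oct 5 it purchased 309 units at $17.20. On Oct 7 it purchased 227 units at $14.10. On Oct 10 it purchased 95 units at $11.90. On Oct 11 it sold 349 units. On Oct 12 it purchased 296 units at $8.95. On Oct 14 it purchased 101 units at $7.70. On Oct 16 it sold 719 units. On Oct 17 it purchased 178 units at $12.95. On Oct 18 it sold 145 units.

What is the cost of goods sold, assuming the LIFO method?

Oct 11, 349 sold [LIFO — newest first]: 95 @ $11.90 + 227 @ $14.10 + 27 @ $17.20 = $4,795.60
Oct 16, 719 sold [LIFO — newest first]: 101 @ $7.70 + 296 @ $8.95 + 282 @ $17.20 + 40 @ $17.15 = $8,963.30
Oct 18, 145 sold [LIFO — newest first]: 145 @ $12.95 = $1,877.75
Total COGS = $4,795.60 + $8,963.30 + $1,877.75 = $15,636.65
Ending inventory: 136 @ $17.15 + 33 @ $12.95 = $2,759.75

COGS = $15,636.65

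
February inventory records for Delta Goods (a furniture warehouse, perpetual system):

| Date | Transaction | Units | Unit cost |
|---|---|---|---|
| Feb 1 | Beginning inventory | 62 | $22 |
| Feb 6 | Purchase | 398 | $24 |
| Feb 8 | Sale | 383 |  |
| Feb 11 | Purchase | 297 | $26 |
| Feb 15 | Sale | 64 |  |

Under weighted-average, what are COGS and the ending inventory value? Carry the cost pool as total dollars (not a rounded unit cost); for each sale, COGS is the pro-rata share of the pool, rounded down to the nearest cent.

After Feb 1: 62 on hand, pool $1,364.00 (≈ $22.0000 each)
After Feb 6: 460 on hand, pool $10,916.00 (≈ $23.7304 each)
Feb 8, sell 383: 383/460 × $10,916.00 → $9,088.75
After Feb 11: 374 on hand, pool $9,549.25 (≈ $25.5328 each)
Feb 15, sell 64: 64/374 × $9,549.25 → $1,634.09
Total COGS = $9,088.75 + $1,634.09 = $10,722.84
Ending inventory (cost pool remaining) = $7,915.16

COGS = $10,722.84; ending inventory = $7,915.16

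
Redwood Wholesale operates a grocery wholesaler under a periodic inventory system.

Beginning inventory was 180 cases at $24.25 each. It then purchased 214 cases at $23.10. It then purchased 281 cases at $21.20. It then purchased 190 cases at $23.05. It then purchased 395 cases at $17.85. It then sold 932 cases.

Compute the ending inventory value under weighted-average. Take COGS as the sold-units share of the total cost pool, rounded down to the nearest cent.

Sale 1, sell 932: 932/1260 × $26,695.85 → $19,746.45
Ending inventory (cost pool remaining) = $6,949.40

Ending inventory = $6,949.40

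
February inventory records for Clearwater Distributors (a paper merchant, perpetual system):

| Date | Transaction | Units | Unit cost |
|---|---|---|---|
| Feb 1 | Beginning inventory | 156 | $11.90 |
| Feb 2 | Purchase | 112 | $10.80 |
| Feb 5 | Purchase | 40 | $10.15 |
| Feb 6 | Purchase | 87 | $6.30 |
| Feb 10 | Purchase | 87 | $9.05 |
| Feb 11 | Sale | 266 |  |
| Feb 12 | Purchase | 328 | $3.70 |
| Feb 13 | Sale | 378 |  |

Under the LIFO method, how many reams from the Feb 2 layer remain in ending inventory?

Feb 11, 266 sold [LIFO — newest first]: 87 @ $9.05 + 87 @ $6.30 + 40 @ $10.15 + 52 @ $10.80 = $2,303.05
Feb 13, 378 sold [LIFO — newest first]: 328 @ $3.70 + 50 @ $10.80 = $1,753.60
Total COGS = $2,303.05 + $1,753.60 = $4,056.65
Ending inventory: 156 @ $11.90 + 10 @ $10.80 = $1,964.40

10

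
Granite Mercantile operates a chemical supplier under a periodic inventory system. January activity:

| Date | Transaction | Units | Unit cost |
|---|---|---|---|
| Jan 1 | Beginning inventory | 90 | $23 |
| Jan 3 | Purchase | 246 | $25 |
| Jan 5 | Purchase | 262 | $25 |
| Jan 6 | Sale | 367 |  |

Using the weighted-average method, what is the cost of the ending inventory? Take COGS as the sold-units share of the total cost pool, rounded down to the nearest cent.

Ending inventory = $5,705.47

Jan 6, sell 367: 367/598 × $14,770.00 → $9,064.53
Ending inventory (cost pool remaining) = $5,705.47
Check: goods available $14,770.00 = COGS $9,064.53 + ending $5,705.47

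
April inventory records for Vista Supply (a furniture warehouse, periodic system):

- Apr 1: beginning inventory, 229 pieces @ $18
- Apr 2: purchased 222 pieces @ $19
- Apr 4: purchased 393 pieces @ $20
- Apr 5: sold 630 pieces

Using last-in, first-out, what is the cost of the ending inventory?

Apr 5, 630 sold [LIFO — newest first]: 393 @ $20 + 222 @ $19 + 15 @ $18 = $12,348
Ending inventory: 214 @ $18 = $3,852
Check: goods available $16,200 = COGS $12,348 + ending $3,852

Ending inventory = $3,852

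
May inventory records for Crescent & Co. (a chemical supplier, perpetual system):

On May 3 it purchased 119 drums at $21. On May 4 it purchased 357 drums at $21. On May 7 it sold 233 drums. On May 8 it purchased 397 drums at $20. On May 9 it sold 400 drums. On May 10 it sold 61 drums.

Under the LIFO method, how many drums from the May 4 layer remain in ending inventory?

60

May 7, 233 sold [LIFO — newest first]: 233 @ $21 = $4,893
May 9, 400 sold [LIFO — newest first]: 397 @ $20 + 3 @ $21 = $8,003
May 10, 61 sold [LIFO — newest first]: 61 @ $21 = $1,281
Total COGS = $4,893 + $8,003 + $1,281 = $14,177
Ending inventory: 119 @ $21 + 60 @ $21 = $3,759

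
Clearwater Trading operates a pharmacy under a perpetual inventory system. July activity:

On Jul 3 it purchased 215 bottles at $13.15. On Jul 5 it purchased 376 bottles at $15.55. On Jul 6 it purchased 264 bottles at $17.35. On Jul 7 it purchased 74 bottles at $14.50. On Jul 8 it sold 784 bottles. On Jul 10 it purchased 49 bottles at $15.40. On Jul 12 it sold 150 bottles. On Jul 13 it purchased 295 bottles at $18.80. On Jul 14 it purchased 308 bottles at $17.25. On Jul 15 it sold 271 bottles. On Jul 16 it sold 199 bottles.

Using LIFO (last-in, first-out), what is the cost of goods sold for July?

Jul 8, 784 sold [LIFO — newest first]: 74 @ $14.50 + 264 @ $17.35 + 376 @ $15.55 + 70 @ $13.15 = $12,420.70
Jul 12, 150 sold [LIFO — newest first]: 49 @ $15.40 + 101 @ $13.15 = $2,082.75
Jul 15, 271 sold [LIFO — newest first]: 271 @ $17.25 = $4,674.75
Jul 16, 199 sold [LIFO — newest first]: 37 @ $17.25 + 162 @ $18.80 = $3,683.85
Total COGS = $12,420.70 + $2,082.75 + $4,674.75 + $3,683.85 = $22,862.05
Ending inventory: 44 @ $13.15 + 133 @ $18.80 = $3,079.00

COGS = $22,862.05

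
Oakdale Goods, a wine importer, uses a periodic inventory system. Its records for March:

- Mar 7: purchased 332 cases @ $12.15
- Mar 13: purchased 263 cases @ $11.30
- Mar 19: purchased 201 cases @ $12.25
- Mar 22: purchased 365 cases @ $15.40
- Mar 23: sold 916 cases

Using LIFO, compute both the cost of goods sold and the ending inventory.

COGS = $12,112.20; ending inventory = $2,976.75

Mar 23, 916 sold [LIFO — newest first]: 365 @ $15.40 + 201 @ $12.25 + 263 @ $11.30 + 87 @ $12.15 = $12,112.20
Ending inventory: 245 @ $12.15 = $2,976.75
Check: goods available $15,088.95 = COGS $12,112.20 + ending $2,976.75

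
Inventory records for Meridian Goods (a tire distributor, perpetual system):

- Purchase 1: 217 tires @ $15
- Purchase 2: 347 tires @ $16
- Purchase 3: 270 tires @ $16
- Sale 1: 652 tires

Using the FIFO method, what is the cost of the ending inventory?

Sale 1 (652) [FIFO — oldest first]: 217 @ $15 + 347 @ $16 + 88 @ $16 = $10,215
Ending inventory: 182 @ $16 = $2,912

Ending inventory = $2,912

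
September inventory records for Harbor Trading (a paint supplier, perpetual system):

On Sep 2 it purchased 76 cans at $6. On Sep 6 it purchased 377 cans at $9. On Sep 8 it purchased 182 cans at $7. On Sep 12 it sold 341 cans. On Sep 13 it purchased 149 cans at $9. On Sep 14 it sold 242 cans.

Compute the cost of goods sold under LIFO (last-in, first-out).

Sep 12, 341 sold [LIFO — newest first]: 182 @ $7 + 159 @ $9 = $2,705
Sep 14, 242 sold [LIFO — newest first]: 149 @ $9 + 93 @ $9 = $2,178
Total COGS = $2,705 + $2,178 = $4,883
Ending inventory: 76 @ $6 + 125 @ $9 = $1,581
Check: goods available $6,464 = COGS $4,883 + ending $1,581

COGS = $4,883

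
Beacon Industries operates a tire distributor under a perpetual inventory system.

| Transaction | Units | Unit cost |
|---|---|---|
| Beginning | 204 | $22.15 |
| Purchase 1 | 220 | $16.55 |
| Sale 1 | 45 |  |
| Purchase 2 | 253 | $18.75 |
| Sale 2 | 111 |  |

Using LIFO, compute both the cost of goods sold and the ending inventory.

Sale 1 (45) [LIFO — newest first]: 45 @ $16.55 = $744.75
Sale 2 (111) [LIFO — newest first]: 111 @ $18.75 = $2,081.25
Total COGS = $744.75 + $2,081.25 = $2,826.00
Ending inventory: 204 @ $22.15 + 175 @ $16.55 + 142 @ $18.75 = $10,077.35

COGS = $2,826.00; ending inventory = $10,077.35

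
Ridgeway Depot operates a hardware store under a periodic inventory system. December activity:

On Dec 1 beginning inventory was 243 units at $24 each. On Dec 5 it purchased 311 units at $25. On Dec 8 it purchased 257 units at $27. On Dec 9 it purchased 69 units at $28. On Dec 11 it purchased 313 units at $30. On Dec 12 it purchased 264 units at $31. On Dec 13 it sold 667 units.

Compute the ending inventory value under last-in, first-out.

Dec 13, 667 sold [LIFO — newest first]: 264 @ $31 + 313 @ $30 + 69 @ $28 + 21 @ $27 = $20,073
Ending inventory: 243 @ $24 + 311 @ $25 + 236 @ $27 = $19,979
Check: goods available $40,052 = COGS $20,073 + ending $19,979

Ending inventory = $19,979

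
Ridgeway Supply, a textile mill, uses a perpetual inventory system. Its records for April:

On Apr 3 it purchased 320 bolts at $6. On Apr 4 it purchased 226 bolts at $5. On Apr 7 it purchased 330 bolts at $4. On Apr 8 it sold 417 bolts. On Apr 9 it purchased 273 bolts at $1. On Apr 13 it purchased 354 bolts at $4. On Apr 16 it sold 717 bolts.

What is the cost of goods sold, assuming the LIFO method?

Apr 8, 417 sold [LIFO — newest first]: 330 @ $4 + 87 @ $5 = $1,755
Apr 16, 717 sold [LIFO — newest first]: 354 @ $4 + 273 @ $1 + 90 @ $5 = $2,139
Total COGS = $1,755 + $2,139 = $3,894
Ending inventory: 320 @ $6 + 49 @ $5 = $2,165

COGS = $3,894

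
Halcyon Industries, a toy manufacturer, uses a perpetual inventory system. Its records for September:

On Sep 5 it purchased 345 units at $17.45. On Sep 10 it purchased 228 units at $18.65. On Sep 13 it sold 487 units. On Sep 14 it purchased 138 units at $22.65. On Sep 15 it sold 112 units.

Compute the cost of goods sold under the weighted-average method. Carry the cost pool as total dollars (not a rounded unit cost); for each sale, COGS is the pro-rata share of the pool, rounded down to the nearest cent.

After Sep 5: 345 on hand, pool $6,020.25 (≈ $17.4500 each)
After Sep 10: 573 on hand, pool $10,272.45 (≈ $17.9275 each)
Sep 13, sell 487: 487/573 × $10,272.45 → $8,730.68
After Sep 14: 224 on hand, pool $4,667.47 (≈ $20.8369 each)
Sep 15, sell 112: 112/224 × $4,667.47 → $2,333.73
Total COGS = $8,730.68 + $2,333.73 = $11,064.41
Ending inventory (cost pool remaining) = $2,333.74
Check: goods available $13,398.15 = COGS $11,064.41 + ending $2,333.74

COGS = $11,064.41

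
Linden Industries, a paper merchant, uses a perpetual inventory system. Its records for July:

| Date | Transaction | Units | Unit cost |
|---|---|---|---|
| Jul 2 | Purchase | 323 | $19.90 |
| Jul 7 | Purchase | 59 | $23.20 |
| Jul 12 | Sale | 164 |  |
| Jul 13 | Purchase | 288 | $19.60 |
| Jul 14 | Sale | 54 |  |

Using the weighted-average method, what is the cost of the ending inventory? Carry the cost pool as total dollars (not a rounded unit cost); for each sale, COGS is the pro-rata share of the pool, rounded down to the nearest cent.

After Jul 2: 323 on hand, pool $6,427.70 (≈ $19.9000 each)
After Jul 7: 382 on hand, pool $7,796.50 (≈ $20.4097 each)
Jul 12, sell 164: 164/382 × $7,796.50 → $3,347.18
After Jul 13: 506 on hand, pool $10,094.12 (≈ $19.9489 each)
Jul 14, sell 54: 54/506 × $10,094.12 → $1,077.23
Total COGS = $3,347.18 + $1,077.23 = $4,424.41
Ending inventory (cost pool remaining) = $9,016.89

Ending inventory = $9,016.89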